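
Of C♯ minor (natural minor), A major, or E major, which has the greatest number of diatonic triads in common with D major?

A major

Triads of D major: D (I), Em (ii), F♯m (iii), G (IV), A (V), Bm (vi), C♯dim (vii°).
C♯ minor (natural minor) shares 2: F♯m, A.
A major shares 4: D, F♯m, A, Bm.
E major shares 2: F♯m, A.
The most common triads (4) are shared with A major.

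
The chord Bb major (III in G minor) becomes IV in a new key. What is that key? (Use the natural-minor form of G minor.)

F major

The numeral IV denotes a major triad on scale degree 4. With Bb on degree 4, the tonic of the new key is F.
Degree 4 carries a major triad in major keys, so the destination is F major.
Check: the diatonic triads of F major are F (I), Gm (ii), Am (iii), Bb (IV), C (V), Dm (vi), Edim (vii°) — Bb major is indeed IV.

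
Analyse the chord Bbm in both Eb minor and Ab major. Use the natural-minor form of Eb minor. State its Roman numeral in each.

v in Eb minor; ii in Ab major

The scale of Eb minor (natural minor) is Eb F Gb Ab Bb Cb Db; Bb is degree 5, and the triad built there (Bb-Db-F) is minor, so it is v.
The scale of Ab major is Ab Bb C Db Eb F G; Bb is degree 2, and the triad built there (Bb-Db-F) is minor, so it is ii.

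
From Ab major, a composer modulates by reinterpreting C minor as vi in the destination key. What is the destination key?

Eb major

The numeral vi denotes a minor triad on scale degree 6. With C on degree 6, the tonic of the new key is Eb.
Degree 6 carries a minor triad in major keys, so the destination is Eb major.
Check: the diatonic triads of Eb major are Eb (I), Fm (ii), Gm (iii), Ab (IV), Bb (V), Cm (vi), Ddim (vii°) — C minor is indeed vi.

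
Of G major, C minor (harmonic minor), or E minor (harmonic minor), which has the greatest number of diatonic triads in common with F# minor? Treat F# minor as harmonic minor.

G major

Triads of F# minor (harmonic minor): F#m (i), G#dim (ii°), Aaug (III+), Bm (iv), C# (V), D (VI), E#dim (vii°).
G major shares 2: Bm, D.
C minor (harmonic minor) shares 0: none.
E minor (harmonic minor) shares 0: none.
The most common triads (2) are shared with G major.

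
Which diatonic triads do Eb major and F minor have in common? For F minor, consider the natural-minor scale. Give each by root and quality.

Eb, Fm, Ab, Cm

Triads in Eb major: Eb (I), Fm (ii), Gm (iii), Ab (IV), Bb (V), Cm (vi), Ddim (vii°).
Triads in F minor (natural minor): Fm (i), Gdim (ii°), Ab (III), Bbm (iv), Cm (v), Db (VI), Eb (VII).
Shared triads with their functions: Eb (I in Eb major, VII in F minor); Fm (ii in Eb major, i in F minor); Ab (IV in Eb major, III in F minor); Cm (vi in Eb major, v in F minor).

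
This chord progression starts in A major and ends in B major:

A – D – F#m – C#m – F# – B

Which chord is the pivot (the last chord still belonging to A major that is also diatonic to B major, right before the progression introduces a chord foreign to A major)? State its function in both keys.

C#m — iii in A major, ii in B major

Chords diatonic to A major: A, Bm, C#m, D, E, F#m, G#dim.
Reading the progression, the first chord not in that set is F#, so the modulation leaves A major there.
The chord immediately before F# is C#m, which is diatonic to both keys: iii in A major and ii in B major.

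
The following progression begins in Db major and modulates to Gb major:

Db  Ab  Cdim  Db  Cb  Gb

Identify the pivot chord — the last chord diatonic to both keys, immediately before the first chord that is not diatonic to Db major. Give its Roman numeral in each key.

Chords diatonic to Db major: Db, Ebm, Fm, Gb, Ab, Bbm, Cdim.
Reading the progression, the first chord not in that set is Cb, so the modulation leaves Db major there.
The chord immediately before Cb is Db, which is diatonic to both keys: I in Db major and V in Gb major.

Db — I in Db major, V in Gb major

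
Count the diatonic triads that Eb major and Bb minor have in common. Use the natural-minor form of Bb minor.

2

Diatonic triads of Eb major: Eb major (I), F minor (ii), G minor (iii), Ab major (IV), Bb major (V), C minor (vi), D diminished (vii°).
Diatonic triads of Bb minor (natural minor): Bb minor (i), C diminished (ii°), Db major (III), Eb minor (iv), F minor (v), Gb major (VI), Ab major (VII).
Matching root and quality in both lists: F minor, Ab major.
That gives 2 common triads.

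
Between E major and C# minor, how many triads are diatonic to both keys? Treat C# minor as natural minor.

Diatonic triads of E major: E major (I), F# minor (ii), G# minor (iii), A major (IV), B major (V), C# minor (vi), D# diminished (vii°).
Diatonic triads of C# minor (natural minor): C# minor (i), D# diminished (ii°), E major (III), F# minor (iv), G# minor (v), A major (VI), B major (VII).
Matching root and quality in both lists: E major, F# minor, G# minor, A major, B major, C# minor, D# diminished.
That gives 7 common triads.

7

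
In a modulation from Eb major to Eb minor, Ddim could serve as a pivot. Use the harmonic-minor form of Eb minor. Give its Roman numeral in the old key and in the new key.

vii° in Eb major; vii° in Eb minor

The scale of Eb major is Eb F G Ab Bb C D; D is degree 7, and the triad built there (D-F-Ab) is diminished, so it is vii°.
The scale of Eb minor (harmonic minor) is Eb F Gb Ab Bb Cb D; D is degree 7, and the triad built there (D-F-Ab) is diminished, so it is vii°.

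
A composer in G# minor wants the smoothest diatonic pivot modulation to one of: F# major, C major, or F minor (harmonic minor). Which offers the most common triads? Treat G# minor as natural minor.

Triads of G# minor (natural minor): G# minor (i), A# diminished (ii°), B major (III), C# minor (iv), D# minor (v), E major (VI), F# major (VII).
F# major shares 4: G#m, B, D#m, F#.
C major shares 0: none.
F minor (harmonic minor) shares 0: none.
The most common triads (4) are shared with F# major.

F# major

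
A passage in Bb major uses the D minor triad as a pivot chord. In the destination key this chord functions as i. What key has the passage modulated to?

D minor

The numeral i denotes a minor triad on scale degree 1. With D on degree 1, the tonic of the new key is D.
Degree 1 carries a minor triad in minor keys, so the destination is D minor.
Check: the diatonic triads of D minor (natural minor) are Dm (i), Edim (ii°), F (III), Gm (iv), Am (v), Bb (VI), C (VII) — D minor is indeed i.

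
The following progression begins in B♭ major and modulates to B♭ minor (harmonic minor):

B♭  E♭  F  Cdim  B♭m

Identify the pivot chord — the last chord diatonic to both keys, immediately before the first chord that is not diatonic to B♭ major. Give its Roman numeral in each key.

Chords diatonic to B♭ major: B♭, Cm, Dm, E♭, F, Gm, Adim.
Reading the progression, the first chord not in that set is Cdim, so the modulation leaves B♭ major there.
The chord immediately before Cdim is F, which is diatonic to both keys: V in B♭ major and V in B♭ minor.

F — V in B♭ major, V in B♭ minor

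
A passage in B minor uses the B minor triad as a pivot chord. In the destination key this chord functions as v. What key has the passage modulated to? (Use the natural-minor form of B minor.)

E minor

The numeral v denotes a minor triad on scale degree 5. With B on degree 5, the tonic of the new key is E.
Degree 5 carries a minor triad in natural-minor keys, so the destination is E minor.
Check: the diatonic triads of E minor (natural minor) are Em (i), F#dim (ii°), G (III), Am (iv), Bm (v), C (VI), D (VII) — B minor is indeed v.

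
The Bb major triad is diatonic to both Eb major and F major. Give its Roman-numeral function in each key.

The scale of Eb major is Eb F G Ab Bb C D; Bb is degree 5, and the triad built there (Bb-D-F) is major, so it is V.
The scale of F major is F G A Bb C D E; Bb is degree 4, and the triad built there (Bb-D-F) is major, so it is IV.

V in Eb major; IV in F major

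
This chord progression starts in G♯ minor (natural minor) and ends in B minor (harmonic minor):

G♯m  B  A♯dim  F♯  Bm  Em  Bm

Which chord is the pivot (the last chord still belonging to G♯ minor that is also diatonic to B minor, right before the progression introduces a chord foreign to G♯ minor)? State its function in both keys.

Chords diatonic to G♯ minor: G♯m, A♯dim, B, C♯m, D♯m, E, F♯.
Reading the progression, the first chord not in that set is Bm, so the modulation leaves G♯ minor there.
The chord immediately before Bm is F♯, which is diatonic to both keys: VII in G♯ minor and V in B minor.

F♯ — VII in G♯ minor, V in B minor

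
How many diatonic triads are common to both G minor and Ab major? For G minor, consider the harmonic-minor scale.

2

Diatonic triads of G minor (harmonic minor): Gm (i), Adim (ii°), Bbaug (III+), Cm (iv), D (V), Eb (VI), F#dim (vii°).
Diatonic triads of Ab major: Ab (I), Bbm (ii), Cm (iii), Db (IV), Eb (V), Fm (vi), Gdim (vii°).
Matching root and quality in both lists: Cm, Eb.
That gives 2 common triads.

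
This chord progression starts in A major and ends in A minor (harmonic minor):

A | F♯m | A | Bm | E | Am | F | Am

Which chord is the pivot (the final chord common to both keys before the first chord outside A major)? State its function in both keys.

Chords diatonic to A major: A, Bm, C♯m, D, E, F♯m, G♯dim.
Reading the progression, the first chord not in that set is Am, so the modulation leaves A major there.
The chord immediately before Am is E, which is diatonic to both keys: V in A major and V in A minor.

E — V in A major, V in A minor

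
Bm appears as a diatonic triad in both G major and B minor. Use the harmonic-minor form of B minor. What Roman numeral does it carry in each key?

iii in G major; i in B minor

The scale of G major is G A B C D E F♯; B is degree 3, and the triad built there (B-D-F♯) is minor, so it is iii.
The scale of B minor (harmonic minor) is B C♯ D E F♯ G A♯; B is degree 1, and the triad built there (B-D-F♯) is minor, so it is i.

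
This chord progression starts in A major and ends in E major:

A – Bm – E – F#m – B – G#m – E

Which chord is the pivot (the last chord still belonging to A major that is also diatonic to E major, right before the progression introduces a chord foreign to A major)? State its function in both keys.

F#m — vi in A major, ii in E major

Chords diatonic to A major: A, Bm, C#m, D, E, F#m, G#dim.
Reading the progression, the first chord not in that set is B, so the modulation leaves A major there.
The chord immediately before B is F#m, which is diatonic to both keys: vi in A major and ii in E major.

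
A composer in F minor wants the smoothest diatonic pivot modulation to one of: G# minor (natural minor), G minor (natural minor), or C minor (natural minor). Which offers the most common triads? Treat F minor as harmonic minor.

C minor

Triads of F minor (harmonic minor): F minor (i), G diminished (ii°), Ab augmented (III+), Bb minor (iv), C major (V), Db major (VI), E diminished (vii°).
G# minor (natural minor) shares 0: none.
G minor (natural minor) shares 0: none.
C minor (natural minor) shares 1: Fm.
The most common triads (1) are shared with C minor.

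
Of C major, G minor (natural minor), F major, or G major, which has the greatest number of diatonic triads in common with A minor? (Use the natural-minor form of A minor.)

Triads of A minor (natural minor): A minor (i), B diminished (ii°), C major (III), D minor (iv), E minor (v), F major (VI), G major (VII).
C major shares 7: Am, Bdim, C, Dm, Em, F, G.
G minor (natural minor) shares 2: Dm, F.
F major shares 4: Am, C, Dm, F.
G major shares 4: Am, C, Em, G.
The most common triads (7) are shared with C major.

C major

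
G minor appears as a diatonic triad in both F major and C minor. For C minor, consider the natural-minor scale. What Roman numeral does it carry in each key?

The scale of F major is F G A Bb C D E; G is degree 2, and the triad built there (G-Bb-D) is minor, so it is ii.
The scale of C minor (natural minor) is C D Eb F G Ab Bb; G is degree 5, and the triad built there (G-Bb-D) is minor, so it is v.

ii in F major; v in C minor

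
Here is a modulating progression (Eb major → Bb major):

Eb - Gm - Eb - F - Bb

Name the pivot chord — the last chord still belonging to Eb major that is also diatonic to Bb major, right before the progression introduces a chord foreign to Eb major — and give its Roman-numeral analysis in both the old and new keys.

Eb — I in Eb major, IV in Bb major

Chords diatonic to Eb major: Eb, Fm, Gm, Ab, Bb, Cm, Ddim.
Reading the progression, the first chord not in that set is F, so the modulation leaves Eb major there.
The chord immediately before F is Eb, which is diatonic to both keys: I in Eb major and IV in Bb major.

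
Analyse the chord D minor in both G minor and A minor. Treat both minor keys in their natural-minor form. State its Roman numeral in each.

v in G minor; iv in A minor

The scale of G minor (natural minor) is G A Bb C D Eb F; D is degree 5, and the triad built there (D-F-A) is minor, so it is v.
The scale of A minor (natural minor) is A B C D E F G; D is degree 4, and the triad built there (D-F-A) is minor, so it is iv.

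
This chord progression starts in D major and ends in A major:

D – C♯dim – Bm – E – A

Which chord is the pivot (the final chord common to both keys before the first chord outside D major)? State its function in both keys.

Chords diatonic to D major: D, Em, F♯m, G, A, Bm, C♯dim.
Reading the progression, the first chord not in that set is E, so the modulation leaves D major there.
The chord immediately before E is Bm, which is diatonic to both keys: vi in D major and ii in A major.

Bm — vi in D major, ii in A major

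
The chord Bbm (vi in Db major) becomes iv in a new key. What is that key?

F minor

The numeral iv denotes a minor triad on scale degree 4. With Bb on degree 4, the tonic of the new key is F.
Degree 4 carries a minor triad in minor keys, so the destination is F minor.
Check: the diatonic triads of F minor (natural minor) are Fm (i), Gdim (ii°), Ab (III), Bbm (iv), Cm (v), Db (VI), Eb (VII) — Bbm is indeed iv.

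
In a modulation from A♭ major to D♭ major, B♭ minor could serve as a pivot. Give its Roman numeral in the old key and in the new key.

The scale of A♭ major is A♭ B♭ C D♭ E♭ F G; B♭ is degree 2, and the triad built there (B♭-D♭-F) is minor, so it is ii.
The scale of D♭ major is D♭ E♭ F G♭ A♭ B♭ C; B♭ is degree 6, and the triad built there (B♭-D♭-F) is minor, so it is vi.

ii in A♭ major; vi in D♭ major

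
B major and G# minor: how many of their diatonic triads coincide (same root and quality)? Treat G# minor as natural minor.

Diatonic triads of B major: B (I), C#m (ii), D#m (iii), E (IV), F# (V), G#m (vi), A#dim (vii°).
Diatonic triads of G# minor (natural minor): G#m (i), A#dim (ii°), B (III), C#m (iv), D#m (v), E (VI), F# (VII).
Matching root and quality in both lists: B, C#m, D#m, E, F#, G#m, A#dim.
That gives 7 common triads.

7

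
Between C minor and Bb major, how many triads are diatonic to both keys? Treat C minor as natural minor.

Diatonic triads of C minor (natural minor): Cm (i), Ddim (ii°), Eb (III), Fm (iv), Gm (v), Ab (VI), Bb (VII).
Diatonic triads of Bb major: Bb (I), Cm (ii), Dm (iii), Eb (IV), F (V), Gm (vi), Adim (vii°).
Matching root and quality in both lists: Cm, Eb, Gm, Bb.
That gives 4 common triads.

4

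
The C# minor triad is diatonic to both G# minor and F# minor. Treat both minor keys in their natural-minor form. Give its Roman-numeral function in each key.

The scale of G# minor (natural minor) is G# A# B C# D# E F#; C# is degree 4, and the triad built there (C#-E-G#) is minor, so it is iv.
The scale of F# minor (natural minor) is F# G# A B C# D E; C# is degree 5, and the triad built there (C#-E-G#) is minor, so it is v.

iv in G# minor; v in F# minor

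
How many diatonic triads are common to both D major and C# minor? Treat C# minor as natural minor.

2

Diatonic triads of D major: D (I), Em (ii), F#m (iii), G (IV), A (V), Bm (vi), C#dim (vii°).
Diatonic triads of C# minor (natural minor): C#m (i), D#dim (ii°), E (III), F#m (iv), G#m (v), A (VI), B (VII).
Matching root and quality in both lists: F#m, A.
That gives 2 common triads.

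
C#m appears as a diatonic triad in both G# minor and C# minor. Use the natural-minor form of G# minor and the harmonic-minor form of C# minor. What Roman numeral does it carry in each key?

The scale of G# minor (natural minor) is G# A# B C# D# E F#; C# is degree 4, and the triad built there (C#-E-G#) is minor, so it is iv.
The scale of C# minor (harmonic minor) is C# D# E F# G# A B#; C# is degree 1, and the triad built there (C#-E-G#) is minor, so it is i.

iv in G# minor; i in C# minor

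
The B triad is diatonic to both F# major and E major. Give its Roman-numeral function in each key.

The scale of F# major is F# G# A# B C# D# E#; B is degree 4, and the triad built there (B-D#-F#) is major, so it is IV.
The scale of E major is E F# G# A B C# D#; B is degree 5, and the triad built there (B-D#-F#) is major, so it is V.

IV in F# major; V in E major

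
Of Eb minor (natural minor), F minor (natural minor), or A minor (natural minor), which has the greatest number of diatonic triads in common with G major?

Triads of G major: G major (I), A minor (ii), B minor (iii), C major (IV), D major (V), E minor (vi), F# diminished (vii°).
Eb minor (natural minor) shares 0: none.
F minor (natural minor) shares 0: none.
A minor (natural minor) shares 4: G, Am, C, Em.
The most common triads (4) are shared with A minor.

A minor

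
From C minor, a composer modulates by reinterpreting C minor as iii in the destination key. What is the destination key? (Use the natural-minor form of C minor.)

Ab major

The numeral iii denotes a minor triad on scale degree 3. With C on degree 3, the tonic of the new key is Ab.
Degree 3 carries a minor triad in major keys, so the destination is Ab major.
Check: the diatonic triads of Ab major are Ab (I), Bbm (ii), Cm (iii), Db (IV), Eb (V), Fm (vi), Gdim (vii°) — C minor is indeed iii.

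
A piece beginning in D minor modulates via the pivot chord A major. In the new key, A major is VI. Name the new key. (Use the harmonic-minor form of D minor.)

C# minor

The numeral VI denotes a major triad on scale degree 6. With A on degree 6, the tonic of the new key is C#.
Degree 6 carries a major triad in minor keys, so the destination is C# minor.
Check: the diatonic triads of C# minor (natural minor) are C#m (i), D#dim (ii°), E (III), F#m (iv), G#m (v), A (VI), B (VII) — A major is indeed VI.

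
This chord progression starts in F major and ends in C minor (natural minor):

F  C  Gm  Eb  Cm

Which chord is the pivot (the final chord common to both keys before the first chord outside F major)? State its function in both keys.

Chords diatonic to F major: F, Gm, Am, Bb, C, Dm, Edim.
Reading the progression, the first chord not in that set is Eb, so the modulation leaves F major there.
The chord immediately before Eb is Gm, which is diatonic to both keys: ii in F major and v in C minor.

Gm — ii in F major, v in C minor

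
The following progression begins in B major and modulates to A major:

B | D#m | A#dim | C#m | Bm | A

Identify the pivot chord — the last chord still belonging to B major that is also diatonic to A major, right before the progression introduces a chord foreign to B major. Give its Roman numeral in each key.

Chords diatonic to B major: B, C#m, D#m, E, F#, G#m, A#dim.
Reading the progression, the first chord not in that set is Bm, so the modulation leaves B major there.
The chord immediately before Bm is C#m, which is diatonic to both keys: ii in B major and iii in A major.

C#m — ii in B major, iii in A major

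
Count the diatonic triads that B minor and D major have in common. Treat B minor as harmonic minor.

Diatonic triads of B minor (harmonic minor): Bm (i), C♯dim (ii°), Daug (III+), Em (iv), F♯ (V), G (VI), A♯dim (vii°).
Diatonic triads of D major: D (I), Em (ii), F♯m (iii), G (IV), A (V), Bm (vi), C♯dim (vii°).
Matching root and quality in both lists: Bm, C♯dim, Em, G.
That gives 4 common triads.

4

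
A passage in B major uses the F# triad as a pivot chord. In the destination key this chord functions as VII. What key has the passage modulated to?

The numeral VII denotes a major triad on scale degree 7. With F# on degree 7, the tonic of the new key is G#.
Degree 7 carries a major triad in natural-minor keys, so the destination is G# minor.
Check: the diatonic triads of G# minor (natural minor) are G#m (i), A#dim (ii°), B (III), C#m (iv), D#m (v), E (VI), F# (VII) — F# is indeed VII.

G# minor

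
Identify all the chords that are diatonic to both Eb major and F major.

Triads in Eb major: Eb (I), Fm (ii), Gm (iii), Ab (IV), Bb (V), Cm (vi), Ddim (vii°).
Triads in F major: F (I), Gm (ii), Am (iii), Bb (IV), C (V), Dm (vi), Edim (vii°).
Shared triads with their functions: Gm (iii in Eb major, ii in F major); Bb (V in Eb major, IV in F major).

Gm, Bb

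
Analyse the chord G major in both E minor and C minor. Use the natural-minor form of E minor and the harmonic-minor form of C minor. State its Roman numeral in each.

III in E minor; V in C minor

The scale of E minor (natural minor) is E F♯ G A B C D; G is degree 3, and the triad built there (G-B-D) is major, so it is III.
The scale of C minor (harmonic minor) is C D E♭ F G A♭ B; G is degree 5, and the triad built there (G-B-D) is major, so it is V.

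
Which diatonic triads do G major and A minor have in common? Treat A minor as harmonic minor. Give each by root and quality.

Triads in G major: G (I), Am (ii), Bm (iii), C (IV), D (V), Em (vi), F#dim (vii°).
Triads in A minor (harmonic minor): Am (i), Bdim (ii°), Caug (III+), Dm (iv), E (V), F (VI), G#dim (vii°).
Shared triads with their functions: Am (ii in G major, i in A minor).

Am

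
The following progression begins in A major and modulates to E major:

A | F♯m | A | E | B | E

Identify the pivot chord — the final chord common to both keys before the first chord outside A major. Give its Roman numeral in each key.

Chords diatonic to A major: A, Bm, C♯m, D, E, F♯m, G♯dim.
Reading the progression, the first chord not in that set is B, so the modulation leaves A major there.
The chord immediately before B is E, which is diatonic to both keys: V in A major and I in E major.

E — V in A major, I in E major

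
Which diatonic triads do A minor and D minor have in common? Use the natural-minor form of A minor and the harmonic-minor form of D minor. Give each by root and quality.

Dm

Triads in A minor (natural minor): Am (i), Bdim (ii°), C (III), Dm (iv), Em (v), F (VI), G (VII).
Triads in D minor (harmonic minor): Dm (i), Edim (ii°), Faug (III+), Gm (iv), A (V), Bb (VI), C#dim (vii°).
Shared triads with their functions: Dm (iv in A minor, i in D minor).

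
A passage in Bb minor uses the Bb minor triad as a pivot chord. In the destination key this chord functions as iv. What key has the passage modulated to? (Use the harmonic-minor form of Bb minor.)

The numeral iv denotes a minor triad on scale degree 4. With Bb on degree 4, the tonic of the new key is F.
Degree 4 carries a minor triad in minor keys, so the destination is F minor.
Check: the diatonic triads of F minor (natural minor) are Fm (i), Gdim (ii°), Ab (III), Bbm (iv), Cm (v), Db (VI), Eb (VII) — Bb minor is indeed iv.

F minor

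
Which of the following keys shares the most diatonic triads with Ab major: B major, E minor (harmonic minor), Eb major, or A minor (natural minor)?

Eb major

Triads of Ab major: Ab (I), Bbm (ii), Cm (iii), Db (IV), Eb (V), Fm (vi), Gdim (vii°).
B major shares 0: none.
E minor (harmonic minor) shares 0: none.
Eb major shares 4: Ab, Cm, Eb, Fm.
A minor (natural minor) shares 0: none.
The most common triads (4) are shared with Eb major.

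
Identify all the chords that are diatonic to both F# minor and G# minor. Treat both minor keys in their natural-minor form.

Triads in F# minor (natural minor): F#m (i), G#dim (ii°), A (III), Bm (iv), C#m (v), D (VI), E (VII).
Triads in G# minor (natural minor): G#m (i), A#dim (ii°), B (III), C#m (iv), D#m (v), E (VI), F# (VII).
Shared triads with their functions: C#m (v in F# minor, iv in G# minor); E (VII in F# minor, VI in G# minor).

C#m, E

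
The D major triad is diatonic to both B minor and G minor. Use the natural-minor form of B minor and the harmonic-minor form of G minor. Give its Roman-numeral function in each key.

The scale of B minor (natural minor) is B C♯ D E F♯ G A; D is degree 3, and the triad built there (D-F♯-A) is major, so it is III.
The scale of G minor (harmonic minor) is G A B♭ C D E♭ F♯; D is degree 5, and the triad built there (D-F♯-A) is major, so it is V.

III in B minor; V in G minor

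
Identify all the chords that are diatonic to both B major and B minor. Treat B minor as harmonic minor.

F#, A#dim

Triads in B major: B (I), C#m (ii), D#m (iii), E (IV), F# (V), G#m (vi), A#dim (vii°).
Triads in B minor (harmonic minor): Bm (i), C#dim (ii°), Daug (III+), Em (iv), F# (V), G (VI), A#dim (vii°).
Shared triads with their functions: F# (V in B major, V in B minor); A#dim (vii° in B major, vii° in B minor).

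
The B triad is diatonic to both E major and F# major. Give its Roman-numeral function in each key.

V in E major; IV in F# major

The scale of E major is E F# G# A B C# D#; B is degree 5, and the triad built there (B-D#-F#) is major, so it is V.
The scale of F# major is F# G# A# B C# D# E#; B is degree 4, and the triad built there (B-D#-F#) is major, so it is IV.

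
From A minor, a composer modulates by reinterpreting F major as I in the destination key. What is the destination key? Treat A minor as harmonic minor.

F major

The numeral I denotes a major triad on scale degree 1. With F on degree 1, the tonic of the new key is F.
Degree 1 carries a major triad in major keys, so the destination is F major.
Check: the diatonic triads of F major are F (I), Gm (ii), Am (iii), B♭ (IV), C (V), Dm (vi), Edim (vii°) — F major is indeed I.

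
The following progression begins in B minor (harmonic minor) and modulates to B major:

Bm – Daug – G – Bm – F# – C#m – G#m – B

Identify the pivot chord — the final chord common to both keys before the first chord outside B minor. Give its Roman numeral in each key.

Chords diatonic to B minor: Bm, C#dim, Daug, Em, F#, G, A#dim.
Reading the progression, the first chord not in that set is C#m, so the modulation leaves B minor there.
The chord immediately before C#m is F#, which is diatonic to both keys: V in B minor and V in B major.

F# — V in B minor, V in B major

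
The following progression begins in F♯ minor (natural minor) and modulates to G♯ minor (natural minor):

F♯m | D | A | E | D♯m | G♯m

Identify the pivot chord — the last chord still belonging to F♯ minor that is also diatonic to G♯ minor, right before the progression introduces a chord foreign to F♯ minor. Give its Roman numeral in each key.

E — VII in F♯ minor, VI in G♯ minor

Chords diatonic to F♯ minor: F♯m, G♯dim, A, Bm, C♯m, D, E.
Reading the progression, the first chord not in that set is D♯m, so the modulation leaves F♯ minor there.
The chord immediately before D♯m is E, which is diatonic to both keys: VII in F♯ minor and VI in G♯ minor.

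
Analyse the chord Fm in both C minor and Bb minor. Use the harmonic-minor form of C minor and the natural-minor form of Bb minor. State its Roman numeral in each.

iv in C minor; v in Bb minor

The scale of C minor (harmonic minor) is C D Eb F G Ab B; F is degree 4, and the triad built there (F-Ab-C) is minor, so it is iv.
The scale of Bb minor (natural minor) is Bb C Db Eb F Gb Ab; F is degree 5, and the triad built there (F-Ab-C) is minor, so it is v.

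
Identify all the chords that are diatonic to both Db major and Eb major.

Fm, Ab

Triads in Db major: Db major (I), Eb minor (ii), F minor (iii), Gb major (IV), Ab major (V), Bb minor (vi), C diminished (vii°).
Triads in Eb major: Eb major (I), F minor (ii), G minor (iii), Ab major (IV), Bb major (V), C minor (vi), D diminished (vii°).
Shared triads with their functions: F minor (iii in Db major, ii in Eb major); Ab major (V in Db major, IV in Eb major).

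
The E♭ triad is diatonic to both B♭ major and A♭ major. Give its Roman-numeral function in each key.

The scale of B♭ major is B♭ C D E♭ F G A; E♭ is degree 4, and the triad built there (E♭-G-B♭) is major, so it is IV.
The scale of A♭ major is A♭ B♭ C D♭ E♭ F G; E♭ is degree 5, and the triad built there (E♭-G-B♭) is major, so it is V.

IV in B♭ major; V in A♭ major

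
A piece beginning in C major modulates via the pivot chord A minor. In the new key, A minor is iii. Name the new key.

The numeral iii denotes a minor triad on scale degree 3. With A on degree 3, the tonic of the new key is F.
Degree 3 carries a minor triad in major keys, so the destination is F major.
Check: the diatonic triads of F major are F (I), Gm (ii), Am (iii), Bb (IV), C (V), Dm (vi), Edim (vii°) — A minor is indeed iii.

F major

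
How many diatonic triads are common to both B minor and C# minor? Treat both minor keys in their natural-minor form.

Diatonic triads of B minor (natural minor): Bm (i), C#dim (ii°), D (III), Em (iv), F#m (v), G (VI), A (VII).
Diatonic triads of C# minor (natural minor): C#m (i), D#dim (ii°), E (III), F#m (iv), G#m (v), A (VI), B (VII).
Matching root and quality in both lists: F#m, A.
That gives 2 common triads.

2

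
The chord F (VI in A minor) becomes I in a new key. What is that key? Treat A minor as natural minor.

The numeral I denotes a major triad on scale degree 1. With F on degree 1, the tonic of the new key is F.
Degree 1 carries a major triad in major keys, so the destination is F major.
Check: the diatonic triads of F major are F (I), Gm (ii), Am (iii), Bb (IV), C (V), Dm (vi), Edim (vii°) — F is indeed I.

F major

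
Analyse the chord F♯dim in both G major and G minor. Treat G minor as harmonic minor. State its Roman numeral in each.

The scale of G major is G A B C D E F♯; F♯ is degree 7, and the triad built there (F♯-A-C) is diminished, so it is vii°.
The scale of G minor (harmonic minor) is G A B♭ C D E♭ F♯; F♯ is degree 7, and the triad built there (F♯-A-C) is diminished, so it is vii°.

vii° in G major; vii° in G minor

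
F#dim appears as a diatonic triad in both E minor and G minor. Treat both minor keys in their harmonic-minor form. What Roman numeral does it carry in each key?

ii° in E minor; vii° in G minor

The scale of E minor (harmonic minor) is E F# G A B C D#; F# is degree 2, and the triad built there (F#-A-C) is diminished, so it is ii°.
The scale of G minor (harmonic minor) is G A Bb C D Eb F#; F# is degree 7, and the triad built there (F#-A-C) is diminished, so it is vii°.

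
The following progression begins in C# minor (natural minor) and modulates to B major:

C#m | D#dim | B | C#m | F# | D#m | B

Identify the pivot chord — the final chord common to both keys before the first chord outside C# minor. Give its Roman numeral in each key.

C#m — i in C# minor, ii in B major

Chords diatonic to C# minor: C#m, D#dim, E, F#m, G#m, A, B.
Reading the progression, the first chord not in that set is F#, so the modulation leaves C# minor there.
The chord immediately before F# is C#m, which is diatonic to both keys: i in C# minor and ii in B major.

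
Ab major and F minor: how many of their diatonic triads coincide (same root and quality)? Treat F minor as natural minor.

7

Diatonic triads of Ab major: Ab (I), Bbm (ii), Cm (iii), Db (IV), Eb (V), Fm (vi), Gdim (vii°).
Diatonic triads of F minor (natural minor): Fm (i), Gdim (ii°), Ab (III), Bbm (iv), Cm (v), Db (VI), Eb (VII).
Matching root and quality in both lists: Ab, Bbm, Cm, Db, Eb, Fm, Gdim.
That gives 7 common triads.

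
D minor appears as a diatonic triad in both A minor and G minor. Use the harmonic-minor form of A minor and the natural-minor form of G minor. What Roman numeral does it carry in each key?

iv in A minor; v in G minor

The scale of A minor (harmonic minor) is A B C D E F G♯; D is degree 4, and the triad built there (D-F-A) is minor, so it is iv.
The scale of G minor (natural minor) is G A B♭ C D E♭ F; D is degree 5, and the triad built there (D-F-A) is minor, so it is v.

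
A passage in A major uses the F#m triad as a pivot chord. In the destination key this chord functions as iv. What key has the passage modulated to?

The numeral iv denotes a minor triad on scale degree 4. With F# on degree 4, the tonic of the new key is C#.
Degree 4 carries a minor triad in minor keys, so the destination is C# minor.
Check: the diatonic triads of C# minor (natural minor) are C#m (i), D#dim (ii°), E (III), F#m (iv), G#m (v), A (VI), B (VII) — F#m is indeed iv.

C# minor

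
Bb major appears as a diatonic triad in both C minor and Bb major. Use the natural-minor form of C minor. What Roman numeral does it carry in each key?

The scale of C minor (natural minor) is C D Eb F G Ab Bb; Bb is degree 7, and the triad built there (Bb-D-F) is major, so it is VII.
The scale of Bb major is Bb C D Eb F G A; Bb is degree 1, and the triad built there (Bb-D-F) is major, so it is I.

VII in C minor; I in Bb major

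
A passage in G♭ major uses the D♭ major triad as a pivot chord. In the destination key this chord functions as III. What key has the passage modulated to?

The numeral III denotes a major triad on scale degree 3. With D♭ on degree 3, the tonic of the new key is B♭.
Degree 3 carries a major triad in natural-minor keys, so the destination is B♭ minor.
Check: the diatonic triads of B♭ minor (natural minor) are B♭m (i), Cdim (ii°), D♭ (III), E♭m (iv), Fm (v), G♭ (VI), A♭ (VII) — D♭ major is indeed III.

B♭ minor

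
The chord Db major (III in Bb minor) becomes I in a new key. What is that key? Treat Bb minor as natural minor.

The numeral I denotes a major triad on scale degree 1. With Db on degree 1, the tonic of the new key is Db.
Degree 1 carries a major triad in major keys, so the destination is Db major.
Check: the diatonic triads of Db major are Db (I), Ebm (ii), Fm (iii), Gb (IV), Ab (V), Bbm (vi), Cdim (vii°) — Db major is indeed I.

Db major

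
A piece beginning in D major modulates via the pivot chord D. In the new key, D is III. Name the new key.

The numeral III denotes a major triad on scale degree 3. With D on degree 3, the tonic of the new key is B.
Degree 3 carries a major triad in natural-minor keys, so the destination is B minor.
Check: the diatonic triads of B minor (natural minor) are Bm (i), C#dim (ii°), D (III), Em (iv), F#m (v), G (VI), A (VII) — D is indeed III.

B minor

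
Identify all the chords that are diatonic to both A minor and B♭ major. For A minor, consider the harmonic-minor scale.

Triads in A minor (harmonic minor): Am (i), Bdim (ii°), Caug (III+), Dm (iv), E (V), F (VI), G♯dim (vii°).
Triads in B♭ major: B♭ (I), Cm (ii), Dm (iii), E♭ (IV), F (V), Gm (vi), Adim (vii°).
Shared triads with their functions: Dm (iv in A minor, iii in B♭ major); F (VI in A minor, V in B♭ major).

Dm, F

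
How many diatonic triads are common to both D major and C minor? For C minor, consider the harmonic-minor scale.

Diatonic triads of D major: D major (I), E minor (ii), F# minor (iii), G major (IV), A major (V), B minor (vi), C# diminished (vii°).
Diatonic triads of C minor (harmonic minor): C minor (i), D diminished (ii°), Eb augmented (III+), F minor (iv), G major (V), Ab major (VI), B diminished (vii°).
Matching root and quality in both lists: G major.
That gives 1 common triad.

1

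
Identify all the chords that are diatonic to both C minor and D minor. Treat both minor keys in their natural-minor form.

Gm, B♭

Triads in C minor (natural minor): Cm (i), Ddim (ii°), E♭ (III), Fm (iv), Gm (v), A♭ (VI), B♭ (VII).
Triads in D minor (natural minor): Dm (i), Edim (ii°), F (III), Gm (iv), Am (v), B♭ (VI), C (VII).
Shared triads with their functions: Gm (v in C minor, iv in D minor); B♭ (VII in C minor, VI in D minor).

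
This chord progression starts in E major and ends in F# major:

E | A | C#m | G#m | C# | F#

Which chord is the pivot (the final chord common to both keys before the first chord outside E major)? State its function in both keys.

G#m — iii in E major, ii in F# major

Chords diatonic to E major: E, F#m, G#m, A, B, C#m, D#dim.
Reading the progression, the first chord not in that set is C#, so the modulation leaves E major there.
The chord immediately before C# is G#m, which is diatonic to both keys: iii in E major and ii in F# major.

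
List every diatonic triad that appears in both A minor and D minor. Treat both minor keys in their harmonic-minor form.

Triads in A minor (harmonic minor): A minor (i), B diminished (ii°), C augmented (III+), D minor (iv), E major (V), F major (VI), G# diminished (vii°).
Triads in D minor (harmonic minor): D minor (i), E diminished (ii°), F augmented (III+), G minor (iv), A major (V), Bb major (VI), C# diminished (vii°).
Shared triads with their functions: D minor (iv in A minor, i in D minor).

Dm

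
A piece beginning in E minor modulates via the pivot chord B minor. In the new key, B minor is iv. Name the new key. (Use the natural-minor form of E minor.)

The numeral iv denotes a minor triad on scale degree 4. With B on degree 4, the tonic of the new key is F#.
Degree 4 carries a minor triad in minor keys, so the destination is F# minor.
Check: the diatonic triads of F# minor (natural minor) are F#m (i), G#dim (ii°), A (III), Bm (iv), C#m (v), D (VI), E (VII) — B minor is indeed iv.

F# minor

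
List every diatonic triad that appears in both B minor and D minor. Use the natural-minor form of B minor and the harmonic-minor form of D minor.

Triads in B minor (natural minor): B minor (i), C# diminished (ii°), D major (III), E minor (iv), F# minor (v), G major (VI), A major (VII).
Triads in D minor (harmonic minor): D minor (i), E diminished (ii°), F augmented (III+), G minor (iv), A major (V), Bb major (VI), C# diminished (vii°).
Shared triads with their functions: C# diminished (ii° in B minor, vii° in D minor); A major (VII in B minor, V in D minor).

C#dim, A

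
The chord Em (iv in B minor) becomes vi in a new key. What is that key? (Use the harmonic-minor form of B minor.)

G major

The numeral vi denotes a minor triad on scale degree 6. With E on degree 6, the tonic of the new key is G.
Degree 6 carries a minor triad in major keys, so the destination is G major.
Check: the diatonic triads of G major are G (I), Am (ii), Bm (iii), C (IV), D (V), Em (vi), F#dim (vii°) — Em is indeed vi.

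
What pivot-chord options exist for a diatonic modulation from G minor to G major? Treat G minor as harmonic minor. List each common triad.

D, F#dim

Triads in G minor (harmonic minor): Gm (i), Adim (ii°), Bbaug (III+), Cm (iv), D (V), Eb (VI), F#dim (vii°).
Triads in G major: G (I), Am (ii), Bm (iii), C (IV), D (V), Em (vi), F#dim (vii°).
Shared triads with their functions: D (V in G minor, V in G major); F#dim (vii° in G minor, vii° in G major).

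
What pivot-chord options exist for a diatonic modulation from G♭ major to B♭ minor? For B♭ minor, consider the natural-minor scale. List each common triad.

G♭, B♭m, D♭, E♭m

Triads in G♭ major: G♭ (I), A♭m (ii), B♭m (iii), C♭ (IV), D♭ (V), E♭m (vi), Fdim (vii°).
Triads in B♭ minor (natural minor): B♭m (i), Cdim (ii°), D♭ (III), E♭m (iv), Fm (v), G♭ (VI), A♭ (VII).
Shared triads with their functions: G♭ (I in G♭ major, VI in B♭ minor); B♭m (iii in G♭ major, i in B♭ minor); D♭ (V in G♭ major, III in B♭ minor); E♭m (vi in G♭ major, iv in B♭ minor).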